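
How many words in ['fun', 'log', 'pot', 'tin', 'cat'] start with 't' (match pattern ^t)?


Pattern ^t anchors to start of word. Check which words begin with 't':
  'fun' -> no
  'log' -> no
  'pot' -> no
  'tin' -> MATCH (starts with 't')
  'cat' -> no
Matching words: ['tin']
Count: 1

1


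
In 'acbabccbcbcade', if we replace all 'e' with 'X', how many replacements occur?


re.sub('e', 'X', text) replaces every occurrence of 'e' with 'X'.
Text: 'acbabccbcbcade'
Scanning for 'e':
  pos 13: 'e' -> replacement #1
Total replacements: 1

1


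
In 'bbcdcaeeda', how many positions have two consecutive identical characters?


Looking for consecutive identical characters in 'bbcdcaeeda':
  pos 0-1: 'b' vs 'b' -> MATCH ('bb')
  pos 1-2: 'b' vs 'c' -> different
  pos 2-3: 'c' vs 'd' -> different
  pos 3-4: 'd' vs 'c' -> different
  pos 4-5: 'c' vs 'a' -> different
  pos 5-6: 'a' vs 'e' -> different
  pos 6-7: 'e' vs 'e' -> MATCH ('ee')
  pos 7-8: 'e' vs 'd' -> different
  pos 8-9: 'd' vs 'a' -> different
Consecutive identical pairs: ['bb', 'ee']
Count: 2

2


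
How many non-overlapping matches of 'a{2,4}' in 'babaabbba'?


Pattern 'a{2,4}' matches between 2 and 4 consecutive a's (greedy).
String: 'babaabbba'
Finding runs of a's and applying greedy matching:
  Run at pos 1: 'a' (length 1)
  Run at pos 3: 'aa' (length 2)
  Run at pos 8: 'a' (length 1)
Matches: ['aa']
Count: 1

1


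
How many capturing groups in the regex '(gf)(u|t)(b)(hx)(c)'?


To count capturing groups, count each '(' that starts a group.
Pattern: '(gf)(u|t)(b)(hx)(c)'
Walking through the pattern:
  Position 0: '(' -> group #1
  Position 4: '(' -> group #2
  Position 9: '(' -> group #3
  Position 12: '(' -> group #4
  Position 16: '(' -> group #5
Total capturing groups: 5

5


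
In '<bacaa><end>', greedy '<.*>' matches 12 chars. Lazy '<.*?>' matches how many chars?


Greedy '<.*>' tries to match as MUCH as possible.
Lazy '<.*?>' tries to match as LITTLE as possible.

String: '<bacaa><end>'
Greedy '<.*>' starts at first '<' and extends to the LAST '>': '<bacaa><end>' (12 chars)
Lazy '<.*?>' starts at first '<' and stops at the FIRST '>': '<bacaa>' (7 chars)

7


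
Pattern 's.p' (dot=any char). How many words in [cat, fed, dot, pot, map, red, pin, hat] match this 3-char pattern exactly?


Pattern 's.p' means: starts with 's', any single char, ends with 'p'.
Checking each word (must be exactly 3 chars):
  'cat' (len=3): no
  'fed' (len=3): no
  'dot' (len=3): no
  'pot' (len=3): no
  'map' (len=3): no
  'red' (len=3): no
  'pin' (len=3): no
  'hat' (len=3): no
Matching words: []
Total: 0

0


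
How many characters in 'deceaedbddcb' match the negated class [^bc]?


Negated class [^bc] matches any char NOT in {b, c}
Scanning 'deceaedbddcb':
  pos 0: 'd' -> MATCH
  pos 1: 'e' -> MATCH
  pos 2: 'c' -> no (excluded)
  pos 3: 'e' -> MATCH
  pos 4: 'a' -> MATCH
  pos 5: 'e' -> MATCH
  pos 6: 'd' -> MATCH
  pos 7: 'b' -> no (excluded)
  pos 8: 'd' -> MATCH
  pos 9: 'd' -> MATCH
  pos 10: 'c' -> no (excluded)
  pos 11: 'b' -> no (excluded)
Total matches: 8

8


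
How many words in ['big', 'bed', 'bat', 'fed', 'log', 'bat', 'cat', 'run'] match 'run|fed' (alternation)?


Alternation 'run|fed' matches either 'run' or 'fed'.
Checking each word:
  'big' -> no
  'bed' -> no
  'bat' -> no
  'fed' -> MATCH
  'log' -> no
  'bat' -> no
  'cat' -> no
  'run' -> MATCH
Matches: ['fed', 'run']
Count: 2

2


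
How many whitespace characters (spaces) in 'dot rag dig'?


\s matches whitespace characters (spaces, tabs, etc.).
Text: 'dot rag dig'
This text has 3 words separated by spaces.
Number of spaces = number of words - 1 = 3 - 1 = 2

2


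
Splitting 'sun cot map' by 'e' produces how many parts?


Splitting by 'e' breaks the string at each occurrence of the separator.
Text: 'sun cot map'
Parts after split:
  Part 1: 'sun cot map'
Total parts: 1

1


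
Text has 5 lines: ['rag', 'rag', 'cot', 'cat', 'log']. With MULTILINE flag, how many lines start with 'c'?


With MULTILINE flag, ^ matches the start of each line.
Lines: ['rag', 'rag', 'cot', 'cat', 'log']
Checking which lines start with 'c':
  Line 1: 'rag' -> no
  Line 2: 'rag' -> no
  Line 3: 'cot' -> MATCH
  Line 4: 'cat' -> MATCH
  Line 5: 'log' -> no
Matching lines: ['cot', 'cat']
Count: 2

2


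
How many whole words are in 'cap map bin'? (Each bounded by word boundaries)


Word boundaries (\b) mark the start/end of each word.
Text: 'cap map bin'
Splitting by whitespace:
  Word 1: 'cap'
  Word 2: 'map'
  Word 3: 'bin'
Total whole words: 3

3


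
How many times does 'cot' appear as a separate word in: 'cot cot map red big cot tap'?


Scanning each word for exact match 'cot':
  Word 1: 'cot' -> MATCH
  Word 2: 'cot' -> MATCH
  Word 3: 'map' -> no
  Word 4: 'red' -> no
  Word 5: 'big' -> no
  Word 6: 'cot' -> MATCH
  Word 7: 'tap' -> no
Total matches: 3

3


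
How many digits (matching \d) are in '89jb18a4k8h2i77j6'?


\d matches any digit 0-9.
Scanning '89jb18a4k8h2i77j6':
  pos 0: '8' -> DIGIT
  pos 1: '9' -> DIGIT
  pos 4: '1' -> DIGIT
  pos 5: '8' -> DIGIT
  pos 7: '4' -> DIGIT
  pos 9: '8' -> DIGIT
  pos 11: '2' -> DIGIT
  pos 13: '7' -> DIGIT
  pos 14: '7' -> DIGIT
  pos 16: '6' -> DIGIT
Digits found: ['8', '9', '1', '8', '4', '8', '2', '7', '7', '6']
Total: 10

10


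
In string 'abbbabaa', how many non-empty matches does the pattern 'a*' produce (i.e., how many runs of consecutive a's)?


Pattern 'a*' matches zero or more a's. We want non-empty runs of consecutive a's.
String: 'abbbabaa'
Walking through the string to find runs of a's:
  Run 1: positions 0-0 -> 'a'
  Run 2: positions 4-4 -> 'a'
  Run 3: positions 6-7 -> 'aa'
Non-empty runs found: ['a', 'a', 'aa']
Count: 3

3


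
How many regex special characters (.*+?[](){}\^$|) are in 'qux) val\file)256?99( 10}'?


Regex special characters are: . * + ? [ ] ( ) { } \ ^ $ |
Scanning 'qux) val\file)256?99( 10}':
  pos 3: ')' -> SPECIAL
  pos 8: '\' -> SPECIAL
  pos 13: ')' -> SPECIAL
  pos 17: '?' -> SPECIAL
  pos 20: '(' -> SPECIAL
  pos 24: '}' -> SPECIAL
Special chars found: [')', '\\', ')', '?', '(', '}']
Total: 6

6


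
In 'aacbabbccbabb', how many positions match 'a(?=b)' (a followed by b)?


Lookahead 'a(?=b)' matches 'a' only when followed by 'b'.
String: 'aacbabbccbabb'
Checking each position where char is 'a':
  pos 0: 'a' -> no (next='a')
  pos 1: 'a' -> no (next='c')
  pos 4: 'a' -> MATCH (next='b')
  pos 10: 'a' -> MATCH (next='b')
Matching positions: [4, 10]
Count: 2

2


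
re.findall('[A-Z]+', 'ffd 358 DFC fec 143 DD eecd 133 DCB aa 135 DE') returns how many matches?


Pattern '[A-Z]+' finds one or more uppercase letters.
Text: 'ffd 358 DFC fec 143 DD eecd 133 DCB aa 135 DE'
Scanning for matches:
  Match 1: 'DFC'
  Match 2: 'DD'
  Match 3: 'DCB'
  Match 4: 'DE'
Total matches: 4

4


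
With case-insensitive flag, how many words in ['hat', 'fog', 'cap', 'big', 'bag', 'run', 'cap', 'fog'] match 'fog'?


Case-insensitive matching: compare each word's lowercase form to 'fog'.
  'hat' -> lower='hat' -> no
  'fog' -> lower='fog' -> MATCH
  'cap' -> lower='cap' -> no
  'big' -> lower='big' -> no
  'bag' -> lower='bag' -> no
  'run' -> lower='run' -> no
  'cap' -> lower='cap' -> no
  'fog' -> lower='fog' -> MATCH
Matches: ['fog', 'fog']
Count: 2

2


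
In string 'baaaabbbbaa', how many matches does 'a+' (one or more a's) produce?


Pattern 'a+' matches one or more consecutive a's.
String: 'baaaabbbbaa'
Scanning for runs of a:
  Match 1: 'aaaa' (length 4)
  Match 2: 'aa' (length 2)
Total matches: 2

2


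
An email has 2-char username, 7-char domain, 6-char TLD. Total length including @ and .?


An email address has format: username@domain.tld
Username length: 2
'@' character: 1
Domain length: 7
'.' character: 1
TLD length: 6
Total = 2 + 1 + 7 + 1 + 6 = 17

17


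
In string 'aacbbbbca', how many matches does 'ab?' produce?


Pattern 'ab?' matches 'a' optionally followed by 'b'.
String: 'aacbbbbca'
Scanning left to right for 'a' then checking next char:
  Match 1: 'a' (a not followed by b)
  Match 2: 'a' (a not followed by b)
  Match 3: 'a' (a not followed by b)
Total matches: 3

3


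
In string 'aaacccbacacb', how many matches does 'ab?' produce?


Pattern 'ab?' matches 'a' optionally followed by 'b'.
String: 'aaacccbacacb'
Scanning left to right for 'a' then checking next char:
  Match 1: 'a' (a not followed by b)
  Match 2: 'a' (a not followed by b)
  Match 3: 'a' (a not followed by b)
  Match 4: 'a' (a not followed by b)
  Match 5: 'a' (a not followed by b)
Total matches: 5

5


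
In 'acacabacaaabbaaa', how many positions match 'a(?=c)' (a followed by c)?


Lookahead 'a(?=c)' matches 'a' only when followed by 'c'.
String: 'acacabacaaabbaaa'
Checking each position where char is 'a':
  pos 0: 'a' -> MATCH (next='c')
  pos 2: 'a' -> MATCH (next='c')
  pos 4: 'a' -> no (next='b')
  pos 6: 'a' -> MATCH (next='c')
  pos 8: 'a' -> no (next='a')
  pos 9: 'a' -> no (next='a')
  pos 10: 'a' -> no (next='b')
  pos 13: 'a' -> no (next='a')
  pos 14: 'a' -> no (next='a')
Matching positions: [0, 2, 6]
Count: 3

3


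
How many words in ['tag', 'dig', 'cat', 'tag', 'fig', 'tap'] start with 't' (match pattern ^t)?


Pattern ^t anchors to start of word. Check which words begin with 't':
  'tag' -> MATCH (starts with 't')
  'dig' -> no
  'cat' -> no
  'tag' -> MATCH (starts with 't')
  'fig' -> no
  'tap' -> MATCH (starts with 't')
Matching words: ['tag', 'tag', 'tap']
Count: 3

3


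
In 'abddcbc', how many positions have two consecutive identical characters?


Looking for consecutive identical characters in 'abddcbc':
  pos 0-1: 'a' vs 'b' -> different
  pos 1-2: 'b' vs 'd' -> different
  pos 2-3: 'd' vs 'd' -> MATCH ('dd')
  pos 3-4: 'd' vs 'c' -> different
  pos 4-5: 'c' vs 'b' -> different
  pos 5-6: 'b' vs 'c' -> different
Consecutive identical pairs: ['dd']
Count: 1

1


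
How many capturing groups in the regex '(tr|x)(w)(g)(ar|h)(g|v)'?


To count capturing groups, count each '(' that starts a group.
Pattern: '(tr|x)(w)(g)(ar|h)(g|v)'
Walking through the pattern:
  Position 0: '(' -> group #1
  Position 6: '(' -> group #2
  Position 9: '(' -> group #3
  Position 12: '(' -> group #4
  Position 18: '(' -> group #5
Total capturing groups: 5

5


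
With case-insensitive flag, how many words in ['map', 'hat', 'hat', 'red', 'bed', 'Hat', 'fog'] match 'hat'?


Case-insensitive matching: compare each word's lowercase form to 'hat'.
  'map' -> lower='map' -> no
  'hat' -> lower='hat' -> MATCH
  'hat' -> lower='hat' -> MATCH
  'red' -> lower='red' -> no
  'bed' -> lower='bed' -> no
  'Hat' -> lower='hat' -> MATCH
  'fog' -> lower='fog' -> no
Matches: ['hat', 'hat', 'Hat']
Count: 3

3


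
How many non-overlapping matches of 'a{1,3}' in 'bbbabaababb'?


Pattern 'a{1,3}' matches between 1 and 3 consecutive a's (greedy).
String: 'bbbabaababb'
Finding runs of a's and applying greedy matching:
  Run at pos 3: 'a' (length 1)
  Run at pos 5: 'aa' (length 2)
  Run at pos 8: 'a' (length 1)
Matches: ['a', 'aa', 'a']
Count: 3

3


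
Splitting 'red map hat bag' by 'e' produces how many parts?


Splitting by 'e' breaks the string at each occurrence of the separator.
Text: 'red map hat bag'
Parts after split:
  Part 1: 'r'
  Part 2: 'd map hat bag'
Total parts: 2

2


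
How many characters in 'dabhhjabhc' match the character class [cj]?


Character class [cj] matches any of: {c, j}
Scanning string 'dabhhjabhc' character by character:
  pos 0: 'd' -> no
  pos 1: 'a' -> no
  pos 2: 'b' -> no
  pos 3: 'h' -> no
  pos 4: 'h' -> no
  pos 5: 'j' -> MATCH
  pos 6: 'a' -> no
  pos 7: 'b' -> no
  pos 8: 'h' -> no
  pos 9: 'c' -> MATCH
Total matches: 2

2


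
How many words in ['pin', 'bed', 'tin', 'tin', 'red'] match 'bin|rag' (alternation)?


Alternation 'bin|rag' matches either 'bin' or 'rag'.
Checking each word:
  'pin' -> no
  'bed' -> no
  'tin' -> no
  'tin' -> no
  'red' -> no
Matches: []
Count: 0

0


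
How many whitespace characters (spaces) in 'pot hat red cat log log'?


\s matches whitespace characters (spaces, tabs, etc.).
Text: 'pot hat red cat log log'
This text has 6 words separated by spaces.
Number of spaces = number of words - 1 = 6 - 1 = 5

5


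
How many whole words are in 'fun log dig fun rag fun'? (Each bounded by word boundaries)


Word boundaries (\b) mark the start/end of each word.
Text: 'fun log dig fun rag fun'
Splitting by whitespace:
  Word 1: 'fun'
  Word 2: 'log'
  Word 3: 'dig'
  Word 4: 'fun'
  Word 5: 'rag'
  Word 6: 'fun'
Total whole words: 6

6


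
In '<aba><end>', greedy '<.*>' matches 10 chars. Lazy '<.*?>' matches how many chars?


Greedy '<.*>' tries to match as MUCH as possible.
Lazy '<.*?>' tries to match as LITTLE as possible.

String: '<aba><end>'
Greedy '<.*>' starts at first '<' and extends to the LAST '>': '<aba><end>' (10 chars)
Lazy '<.*?>' starts at first '<' and stops at the FIRST '>': '<aba>' (5 chars)

5


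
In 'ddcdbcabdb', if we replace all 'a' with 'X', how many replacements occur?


re.sub('a', 'X', text) replaces every occurrence of 'a' with 'X'.
Text: 'ddcdbcabdb'
Scanning for 'a':
  pos 6: 'a' -> replacement #1
Total replacements: 1

1


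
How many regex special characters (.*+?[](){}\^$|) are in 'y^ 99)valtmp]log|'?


Regex special characters are: . * + ? [ ] ( ) { } \ ^ $ |
Scanning 'y^ 99)valtmp]log|':
  pos 1: '^' -> SPECIAL
  pos 5: ')' -> SPECIAL
  pos 12: ']' -> SPECIAL
  pos 16: '|' -> SPECIAL
Special chars found: ['^', ')', ']', '|']
Total: 4

4


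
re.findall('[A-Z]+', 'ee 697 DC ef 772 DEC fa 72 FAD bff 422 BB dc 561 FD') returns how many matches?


Pattern '[A-Z]+' finds one or more uppercase letters.
Text: 'ee 697 DC ef 772 DEC fa 72 FAD bff 422 BB dc 561 FD'
Scanning for matches:
  Match 1: 'DC'
  Match 2: 'DEC'
  Match 3: 'FAD'
  Match 4: 'BB'
  Match 5: 'FD'
Total matches: 5

5


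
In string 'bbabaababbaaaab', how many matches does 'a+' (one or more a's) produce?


Pattern 'a+' matches one or more consecutive a's.
String: 'bbabaababbaaaab'
Scanning for runs of a:
  Match 1: 'a' (length 1)
  Match 2: 'aa' (length 2)
  Match 3: 'a' (length 1)
  Match 4: 'aaaa' (length 4)
Total matches: 4

4


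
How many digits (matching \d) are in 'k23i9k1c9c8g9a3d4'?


\d matches any digit 0-9.
Scanning 'k23i9k1c9c8g9a3d4':
  pos 1: '2' -> DIGIT
  pos 2: '3' -> DIGIT
  pos 4: '9' -> DIGIT
  pos 6: '1' -> DIGIT
  pos 8: '9' -> DIGIT
  pos 10: '8' -> DIGIT
  pos 12: '9' -> DIGIT
  pos 14: '3' -> DIGIT
  pos 16: '4' -> DIGIT
Digits found: ['2', '3', '9', '1', '9', '8', '9', '3', '4']
Total: 9

9


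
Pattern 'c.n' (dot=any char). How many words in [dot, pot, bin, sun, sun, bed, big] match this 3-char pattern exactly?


Pattern 'c.n' means: starts with 'c', any single char, ends with 'n'.
Checking each word (must be exactly 3 chars):
  'dot' (len=3): no
  'pot' (len=3): no
  'bin' (len=3): no
  'sun' (len=3): no
  'sun' (len=3): no
  'bed' (len=3): no
  'big' (len=3): no
Matching words: []
Total: 0

0


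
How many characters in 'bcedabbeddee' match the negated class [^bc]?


Negated class [^bc] matches any char NOT in {b, c}
Scanning 'bcedabbeddee':
  pos 0: 'b' -> no (excluded)
  pos 1: 'c' -> no (excluded)
  pos 2: 'e' -> MATCH
  pos 3: 'd' -> MATCH
  pos 4: 'a' -> MATCH
  pos 5: 'b' -> no (excluded)
  pos 6: 'b' -> no (excluded)
  pos 7: 'e' -> MATCH
  pos 8: 'd' -> MATCH
  pos 9: 'd' -> MATCH
  pos 10: 'e' -> MATCH
  pos 11: 'e' -> MATCH
Total matches: 8

8


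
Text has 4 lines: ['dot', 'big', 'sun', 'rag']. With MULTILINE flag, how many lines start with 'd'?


With MULTILINE flag, ^ matches the start of each line.
Lines: ['dot', 'big', 'sun', 'rag']
Checking which lines start with 'd':
  Line 1: 'dot' -> MATCH
  Line 2: 'big' -> no
  Line 3: 'sun' -> no
  Line 4: 'rag' -> no
Matching lines: ['dot']
Count: 1

1


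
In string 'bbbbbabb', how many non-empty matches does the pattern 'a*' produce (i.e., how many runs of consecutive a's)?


Pattern 'a*' matches zero or more a's. We want non-empty runs of consecutive a's.
String: 'bbbbbabb'
Walking through the string to find runs of a's:
  Run 1: positions 5-5 -> 'a'
Non-empty runs found: ['a']
Count: 1

1


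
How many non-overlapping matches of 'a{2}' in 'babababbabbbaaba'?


Pattern 'a{2}' matches exactly 2 consecutive a's (greedy, non-overlapping).
String: 'babababbabbbaaba'
Scanning for runs of a's:
  Run at pos 1: 'a' (length 1) -> 0 match(es)
  Run at pos 3: 'a' (length 1) -> 0 match(es)
  Run at pos 5: 'a' (length 1) -> 0 match(es)
  Run at pos 8: 'a' (length 1) -> 0 match(es)
  Run at pos 12: 'aa' (length 2) -> 1 match(es)
  Run at pos 15: 'a' (length 1) -> 0 match(es)
Matches found: ['aa']
Total: 1

1


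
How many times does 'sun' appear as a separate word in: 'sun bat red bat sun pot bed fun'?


Scanning each word for exact match 'sun':
  Word 1: 'sun' -> MATCH
  Word 2: 'bat' -> no
  Word 3: 'red' -> no
  Word 4: 'bat' -> no
  Word 5: 'sun' -> MATCH
  Word 6: 'pot' -> no
  Word 7: 'bed' -> no
  Word 8: 'fun' -> no
Total matches: 2

2


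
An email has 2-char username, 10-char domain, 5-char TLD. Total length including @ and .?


An email address has format: username@domain.tld
Username length: 2
'@' character: 1
Domain length: 10
'.' character: 1
TLD length: 5
Total = 2 + 1 + 10 + 1 + 5 = 19

19


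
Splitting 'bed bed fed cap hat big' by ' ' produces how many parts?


Splitting by ' ' breaks the string at each occurrence of the separator.
Text: 'bed bed fed cap hat big'
Parts after split:
  Part 1: 'bed'
  Part 2: 'bed'
  Part 3: 'fed'
  Part 4: 'cap'
  Part 5: 'hat'
  Part 6: 'big'
Total parts: 6

6


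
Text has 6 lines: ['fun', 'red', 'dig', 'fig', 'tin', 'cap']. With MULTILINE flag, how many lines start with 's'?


With MULTILINE flag, ^ matches the start of each line.
Lines: ['fun', 'red', 'dig', 'fig', 'tin', 'cap']
Checking which lines start with 's':
  Line 1: 'fun' -> no
  Line 2: 'red' -> no
  Line 3: 'dig' -> no
  Line 4: 'fig' -> no
  Line 5: 'tin' -> no
  Line 6: 'cap' -> no
Matching lines: []
Count: 0

0


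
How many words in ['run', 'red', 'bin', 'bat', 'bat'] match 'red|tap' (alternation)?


Alternation 'red|tap' matches either 'red' or 'tap'.
Checking each word:
  'run' -> no
  'red' -> MATCH
  'bin' -> no
  'bat' -> no
  'bat' -> no
Matches: ['red']
Count: 1

1


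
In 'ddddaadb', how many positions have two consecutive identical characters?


Looking for consecutive identical characters in 'ddddaadb':
  pos 0-1: 'd' vs 'd' -> MATCH ('dd')
  pos 1-2: 'd' vs 'd' -> MATCH ('dd')
  pos 2-3: 'd' vs 'd' -> MATCH ('dd')
  pos 3-4: 'd' vs 'a' -> different
  pos 4-5: 'a' vs 'a' -> MATCH ('aa')
  pos 5-6: 'a' vs 'd' -> different
  pos 6-7: 'd' vs 'b' -> different
Consecutive identical pairs: ['dd', 'dd', 'dd', 'aa']
Count: 4

4


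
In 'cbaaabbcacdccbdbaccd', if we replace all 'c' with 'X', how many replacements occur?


re.sub('c', 'X', text) replaces every occurrence of 'c' with 'X'.
Text: 'cbaaabbcacdccbdbaccd'
Scanning for 'c':
  pos 0: 'c' -> replacement #1
  pos 7: 'c' -> replacement #2
  pos 9: 'c' -> replacement #3
  pos 11: 'c' -> replacement #4
  pos 12: 'c' -> replacement #5
  pos 17: 'c' -> replacement #6
  pos 18: 'c' -> replacement #7
Total replacements: 7

7


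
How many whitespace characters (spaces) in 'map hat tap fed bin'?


\s matches whitespace characters (spaces, tabs, etc.).
Text: 'map hat tap fed bin'
This text has 5 words separated by spaces.
Number of spaces = number of words - 1 = 5 - 1 = 4

4


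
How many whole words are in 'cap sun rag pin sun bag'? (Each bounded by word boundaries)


Word boundaries (\b) mark the start/end of each word.
Text: 'cap sun rag pin sun bag'
Splitting by whitespace:
  Word 1: 'cap'
  Word 2: 'sun'
  Word 3: 'rag'
  Word 4: 'pin'
  Word 5: 'sun'
  Word 6: 'bag'
Total whole words: 6

6


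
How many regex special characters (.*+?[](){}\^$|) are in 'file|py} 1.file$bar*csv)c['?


Regex special characters are: . * + ? [ ] ( ) { } \ ^ $ |
Scanning 'file|py} 1.file$bar*csv)c[':
  pos 4: '|' -> SPECIAL
  pos 7: '}' -> SPECIAL
  pos 10: '.' -> SPECIAL
  pos 15: '$' -> SPECIAL
  pos 19: '*' -> SPECIAL
  pos 23: ')' -> SPECIAL
  pos 25: '[' -> SPECIAL
Special chars found: ['|', '}', '.', '$', '*', ')', '[']
Total: 7

7


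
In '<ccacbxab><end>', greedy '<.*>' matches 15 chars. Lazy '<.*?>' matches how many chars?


Greedy '<.*>' tries to match as MUCH as possible.
Lazy '<.*?>' tries to match as LITTLE as possible.

String: '<ccacbxab><end>'
Greedy '<.*>' starts at first '<' and extends to the LAST '>': '<ccacbxab><end>' (15 chars)
Lazy '<.*?>' starts at first '<' and stops at the FIRST '>': '<ccacbxab>' (10 chars)

10


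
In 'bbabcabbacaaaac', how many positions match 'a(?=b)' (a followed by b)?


Lookahead 'a(?=b)' matches 'a' only when followed by 'b'.
String: 'bbabcabbacaaaac'
Checking each position where char is 'a':
  pos 2: 'a' -> MATCH (next='b')
  pos 5: 'a' -> MATCH (next='b')
  pos 8: 'a' -> no (next='c')
  pos 10: 'a' -> no (next='a')
  pos 11: 'a' -> no (next='a')
  pos 12: 'a' -> no (next='a')
  pos 13: 'a' -> no (next='c')
Matching positions: [2, 5]
Count: 2

2


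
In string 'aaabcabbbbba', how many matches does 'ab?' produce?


Pattern 'ab?' matches 'a' optionally followed by 'b'.
String: 'aaabcabbbbba'
Scanning left to right for 'a' then checking next char:
  Match 1: 'a' (a not followed by b)
  Match 2: 'a' (a not followed by b)
  Match 3: 'ab' (a followed by b)
  Match 4: 'ab' (a followed by b)
  Match 5: 'a' (a not followed by b)
Total matches: 5

5


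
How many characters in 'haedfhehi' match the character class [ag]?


Character class [ag] matches any of: {a, g}
Scanning string 'haedfhehi' character by character:
  pos 0: 'h' -> no
  pos 1: 'a' -> MATCH
  pos 2: 'e' -> no
  pos 3: 'd' -> no
  pos 4: 'f' -> no
  pos 5: 'h' -> no
  pos 6: 'e' -> no
  pos 7: 'h' -> no
  pos 8: 'i' -> no
Total matches: 1

1


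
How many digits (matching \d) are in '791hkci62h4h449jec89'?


\d matches any digit 0-9.
Scanning '791hkci62h4h449jec89':
  pos 0: '7' -> DIGIT
  pos 1: '9' -> DIGIT
  pos 2: '1' -> DIGIT
  pos 7: '6' -> DIGIT
  pos 8: '2' -> DIGIT
  pos 10: '4' -> DIGIT
  pos 12: '4' -> DIGIT
  pos 13: '4' -> DIGIT
  pos 14: '9' -> DIGIT
  pos 18: '8' -> DIGIT
  pos 19: '9' -> DIGIT
Digits found: ['7', '9', '1', '6', '2', '4', '4', '4', '9', '8', '9']
Total: 11

11


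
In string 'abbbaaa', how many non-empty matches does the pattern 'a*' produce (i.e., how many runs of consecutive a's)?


Pattern 'a*' matches zero or more a's. We want non-empty runs of consecutive a's.
String: 'abbbaaa'
Walking through the string to find runs of a's:
  Run 1: positions 0-0 -> 'a'
  Run 2: positions 4-6 -> 'aaa'
Non-empty runs found: ['a', 'aaa']
Count: 2

2


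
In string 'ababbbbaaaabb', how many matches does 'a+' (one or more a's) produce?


Pattern 'a+' matches one or more consecutive a's.
String: 'ababbbbaaaabb'
Scanning for runs of a:
  Match 1: 'a' (length 1)
  Match 2: 'a' (length 1)
  Match 3: 'aaaa' (length 4)
Total matches: 3

3


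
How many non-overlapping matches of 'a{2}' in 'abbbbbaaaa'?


Pattern 'a{2}' matches exactly 2 consecutive a's (greedy, non-overlapping).
String: 'abbbbbaaaa'
Scanning for runs of a's:
  Run at pos 0: 'a' (length 1) -> 0 match(es)
  Run at pos 6: 'aaaa' (length 4) -> 2 match(es)
Matches found: ['aa', 'aa']
Total: 2

2


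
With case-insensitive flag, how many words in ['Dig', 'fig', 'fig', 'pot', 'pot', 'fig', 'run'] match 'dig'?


Case-insensitive matching: compare each word's lowercase form to 'dig'.
  'Dig' -> lower='dig' -> MATCH
  'fig' -> lower='fig' -> no
  'fig' -> lower='fig' -> no
  'pot' -> lower='pot' -> no
  'pot' -> lower='pot' -> no
  'fig' -> lower='fig' -> no
  'run' -> lower='run' -> no
Matches: ['Dig']
Count: 1

1


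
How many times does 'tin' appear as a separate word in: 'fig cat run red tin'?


Scanning each word for exact match 'tin':
  Word 1: 'fig' -> no
  Word 2: 'cat' -> no
  Word 3: 'run' -> no
  Word 4: 'red' -> no
  Word 5: 'tin' -> MATCH
Total matches: 1

1


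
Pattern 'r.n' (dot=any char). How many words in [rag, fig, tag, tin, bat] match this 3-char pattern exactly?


Pattern 'r.n' means: starts with 'r', any single char, ends with 'n'.
Checking each word (must be exactly 3 chars):
  'rag' (len=3): no
  'fig' (len=3): no
  'tag' (len=3): no
  'tin' (len=3): no
  'bat' (len=3): no
Matching words: []
Total: 0

0


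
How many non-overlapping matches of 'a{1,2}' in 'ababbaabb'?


Pattern 'a{1,2}' matches between 1 and 2 consecutive a's (greedy).
String: 'ababbaabb'
Finding runs of a's and applying greedy matching:
  Run at pos 0: 'a' (length 1)
  Run at pos 2: 'a' (length 1)
  Run at pos 5: 'aa' (length 2)
Matches: ['a', 'a', 'aa']
Count: 3

3


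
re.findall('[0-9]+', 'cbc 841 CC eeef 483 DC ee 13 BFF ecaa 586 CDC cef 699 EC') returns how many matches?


Pattern '[0-9]+' finds one or more digits.
Text: 'cbc 841 CC eeef 483 DC ee 13 BFF ecaa 586 CDC cef 699 EC'
Scanning for matches:
  Match 1: '841'
  Match 2: '483'
  Match 3: '13'
  Match 4: '586'
  Match 5: '699'
Total matches: 5

5


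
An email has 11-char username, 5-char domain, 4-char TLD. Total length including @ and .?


An email address has format: username@domain.tld
Username length: 11
'@' character: 1
Domain length: 5
'.' character: 1
TLD length: 4
Total = 11 + 1 + 5 + 1 + 4 = 22

22


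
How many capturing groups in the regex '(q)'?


To count capturing groups, count each '(' that starts a group.
Pattern: '(q)'
Walking through the pattern:
  Position 0: '(' -> group #1
Total capturing groups: 1

1


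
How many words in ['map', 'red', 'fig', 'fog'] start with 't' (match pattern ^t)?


Pattern ^t anchors to start of word. Check which words begin with 't':
  'map' -> no
  'red' -> no
  'fig' -> no
  'fog' -> no
Matching words: []
Count: 0

0


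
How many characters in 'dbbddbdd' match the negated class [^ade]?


Negated class [^ade] matches any char NOT in {a, d, e}
Scanning 'dbbddbdd':
  pos 0: 'd' -> no (excluded)
  pos 1: 'b' -> MATCH
  pos 2: 'b' -> MATCH
  pos 3: 'd' -> no (excluded)
  pos 4: 'd' -> no (excluded)
  pos 5: 'b' -> MATCH
  pos 6: 'd' -> no (excluded)
  pos 7: 'd' -> no (excluded)
Total matches: 3

3


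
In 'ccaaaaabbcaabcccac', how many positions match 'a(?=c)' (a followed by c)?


Lookahead 'a(?=c)' matches 'a' only when followed by 'c'.
String: 'ccaaaaabbcaabcccac'
Checking each position where char is 'a':
  pos 2: 'a' -> no (next='a')
  pos 3: 'a' -> no (next='a')
  pos 4: 'a' -> no (next='a')
  pos 5: 'a' -> no (next='a')
  pos 6: 'a' -> no (next='b')
  pos 10: 'a' -> no (next='a')
  pos 11: 'a' -> no (next='b')
  pos 16: 'a' -> MATCH (next='c')
Matching positions: [16]
Count: 1

1


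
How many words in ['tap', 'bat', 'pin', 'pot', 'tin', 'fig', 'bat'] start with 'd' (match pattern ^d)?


Pattern ^d anchors to start of word. Check which words begin with 'd':
  'tap' -> no
  'bat' -> no
  'pin' -> no
  'pot' -> no
  'tin' -> no
  'fig' -> no
  'bat' -> no
Matching words: []
Count: 0

0


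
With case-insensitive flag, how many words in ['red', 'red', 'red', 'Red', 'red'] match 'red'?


Case-insensitive matching: compare each word's lowercase form to 'red'.
  'red' -> lower='red' -> MATCH
  'red' -> lower='red' -> MATCH
  'red' -> lower='red' -> MATCH
  'Red' -> lower='red' -> MATCH
  'red' -> lower='red' -> MATCH
Matches: ['red', 'red', 'red', 'Red', 'red']
Count: 5

5


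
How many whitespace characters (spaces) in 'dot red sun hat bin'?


\s matches whitespace characters (spaces, tabs, etc.).
Text: 'dot red sun hat bin'
This text has 5 words separated by spaces.
Number of spaces = number of words - 1 = 5 - 1 = 4

4


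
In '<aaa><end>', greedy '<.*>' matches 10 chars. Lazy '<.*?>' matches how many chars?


Greedy '<.*>' tries to match as MUCH as possible.
Lazy '<.*?>' tries to match as LITTLE as possible.

String: '<aaa><end>'
Greedy '<.*>' starts at first '<' and extends to the LAST '>': '<aaa><end>' (10 chars)
Lazy '<.*?>' starts at first '<' and stops at the FIRST '>': '<aaa>' (5 chars)

5


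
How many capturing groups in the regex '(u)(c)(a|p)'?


To count capturing groups, count each '(' that starts a group.
Pattern: '(u)(c)(a|p)'
Walking through the pattern:
  Position 0: '(' -> group #1
  Position 3: '(' -> group #2
  Position 6: '(' -> group #3
Total capturing groups: 3

3


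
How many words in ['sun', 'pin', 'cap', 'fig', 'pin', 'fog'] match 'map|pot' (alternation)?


Alternation 'map|pot' matches either 'map' or 'pot'.
Checking each word:
  'sun' -> no
  'pin' -> no
  'cap' -> no
  'fig' -> no
  'pin' -> no
  'fog' -> no
Matches: []
Count: 0

0


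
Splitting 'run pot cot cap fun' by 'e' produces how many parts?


Splitting by 'e' breaks the string at each occurrence of the separator.
Text: 'run pot cot cap fun'
Parts after split:
  Part 1: 'run pot cot cap fun'
Total parts: 1

1


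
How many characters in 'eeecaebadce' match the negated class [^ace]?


Negated class [^ace] matches any char NOT in {a, c, e}
Scanning 'eeecaebadce':
  pos 0: 'e' -> no (excluded)
  pos 1: 'e' -> no (excluded)
  pos 2: 'e' -> no (excluded)
  pos 3: 'c' -> no (excluded)
  pos 4: 'a' -> no (excluded)
  pos 5: 'e' -> no (excluded)
  pos 6: 'b' -> MATCH
  pos 7: 'a' -> no (excluded)
  pos 8: 'd' -> MATCH
  pos 9: 'c' -> no (excluded)
  pos 10: 'e' -> no (excluded)
Total matches: 2

2


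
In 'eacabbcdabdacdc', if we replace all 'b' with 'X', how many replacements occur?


re.sub('b', 'X', text) replaces every occurrence of 'b' with 'X'.
Text: 'eacabbcdabdacdc'
Scanning for 'b':
  pos 4: 'b' -> replacement #1
  pos 5: 'b' -> replacement #2
  pos 9: 'b' -> replacement #3
Total replacements: 3

3


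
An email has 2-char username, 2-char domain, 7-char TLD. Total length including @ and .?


An email address has format: username@domain.tld
Username length: 2
'@' character: 1
Domain length: 2
'.' character: 1
TLD length: 7
Total = 2 + 1 + 2 + 1 + 7 = 13

13


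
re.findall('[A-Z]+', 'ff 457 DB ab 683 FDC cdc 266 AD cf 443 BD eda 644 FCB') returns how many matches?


Pattern '[A-Z]+' finds one or more uppercase letters.
Text: 'ff 457 DB ab 683 FDC cdc 266 AD cf 443 BD eda 644 FCB'
Scanning for matches:
  Match 1: 'DB'
  Match 2: 'FDC'
  Match 3: 'AD'
  Match 4: 'BD'
  Match 5: 'FCB'
Total matches: 5

5


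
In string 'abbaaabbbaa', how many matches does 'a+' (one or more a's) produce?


Pattern 'a+' matches one or more consecutive a's.
String: 'abbaaabbbaa'
Scanning for runs of a:
  Match 1: 'a' (length 1)
  Match 2: 'aaa' (length 3)
  Match 3: 'aa' (length 2)
Total matches: 3

3


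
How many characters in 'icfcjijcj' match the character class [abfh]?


Character class [abfh] matches any of: {a, b, f, h}
Scanning string 'icfcjijcj' character by character:
  pos 0: 'i' -> no
  pos 1: 'c' -> no
  pos 2: 'f' -> MATCH
  pos 3: 'c' -> no
  pos 4: 'j' -> no
  pos 5: 'i' -> no
  pos 6: 'j' -> no
  pos 7: 'c' -> no
  pos 8: 'j' -> no
Total matches: 1

1


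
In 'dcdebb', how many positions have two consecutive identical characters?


Looking for consecutive identical characters in 'dcdebb':
  pos 0-1: 'd' vs 'c' -> different
  pos 1-2: 'c' vs 'd' -> different
  pos 2-3: 'd' vs 'e' -> different
  pos 3-4: 'e' vs 'b' -> different
  pos 4-5: 'b' vs 'b' -> MATCH ('bb')
Consecutive identical pairs: ['bb']
Count: 1

1


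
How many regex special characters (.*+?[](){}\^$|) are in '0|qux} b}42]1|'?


Regex special characters are: . * + ? [ ] ( ) { } \ ^ $ |
Scanning '0|qux} b}42]1|':
  pos 1: '|' -> SPECIAL
  pos 5: '}' -> SPECIAL
  pos 8: '}' -> SPECIAL
  pos 11: ']' -> SPECIAL
  pos 13: '|' -> SPECIAL
Special chars found: ['|', '}', '}', ']', '|']
Total: 5

5


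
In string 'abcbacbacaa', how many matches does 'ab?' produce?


Pattern 'ab?' matches 'a' optionally followed by 'b'.
String: 'abcbacbacaa'
Scanning left to right for 'a' then checking next char:
  Match 1: 'ab' (a followed by b)
  Match 2: 'a' (a not followed by b)
  Match 3: 'a' (a not followed by b)
  Match 4: 'a' (a not followed by b)
  Match 5: 'a' (a not followed by b)
Total matches: 5

5


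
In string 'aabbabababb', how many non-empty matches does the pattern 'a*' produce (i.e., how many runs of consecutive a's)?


Pattern 'a*' matches zero or more a's. We want non-empty runs of consecutive a's.
String: 'aabbabababb'
Walking through the string to find runs of a's:
  Run 1: positions 0-1 -> 'aa'
  Run 2: positions 4-4 -> 'a'
  Run 3: positions 6-6 -> 'a'
  Run 4: positions 8-8 -> 'a'
Non-empty runs found: ['aa', 'a', 'a', 'a']
Count: 4

4


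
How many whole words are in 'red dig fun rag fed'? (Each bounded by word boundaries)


Word boundaries (\b) mark the start/end of each word.
Text: 'red dig fun rag fed'
Splitting by whitespace:
  Word 1: 'red'
  Word 2: 'dig'
  Word 3: 'fun'
  Word 4: 'rag'
  Word 5: 'fed'
Total whole words: 5

5


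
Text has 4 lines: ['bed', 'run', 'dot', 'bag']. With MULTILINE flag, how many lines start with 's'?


With MULTILINE flag, ^ matches the start of each line.
Lines: ['bed', 'run', 'dot', 'bag']
Checking which lines start with 's':
  Line 1: 'bed' -> no
  Line 2: 'run' -> no
  Line 3: 'dot' -> no
  Line 4: 'bag' -> no
Matching lines: []
Count: 0

0


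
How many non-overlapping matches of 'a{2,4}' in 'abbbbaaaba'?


Pattern 'a{2,4}' matches between 2 and 4 consecutive a's (greedy).
String: 'abbbbaaaba'
Finding runs of a's and applying greedy matching:
  Run at pos 0: 'a' (length 1)
  Run at pos 5: 'aaa' (length 3)
  Run at pos 9: 'a' (length 1)
Matches: ['aaa']
Count: 1

1


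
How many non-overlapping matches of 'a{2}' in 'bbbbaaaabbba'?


Pattern 'a{2}' matches exactly 2 consecutive a's (greedy, non-overlapping).
String: 'bbbbaaaabbba'
Scanning for runs of a's:
  Run at pos 4: 'aaaa' (length 4) -> 2 match(es)
  Run at pos 11: 'a' (length 1) -> 0 match(es)
Matches found: ['aa', 'aa']
Total: 2

2


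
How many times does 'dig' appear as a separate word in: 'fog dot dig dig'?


Scanning each word for exact match 'dig':
  Word 1: 'fog' -> no
  Word 2: 'dot' -> no
  Word 3: 'dig' -> MATCH
  Word 4: 'dig' -> MATCH
Total matches: 2

2


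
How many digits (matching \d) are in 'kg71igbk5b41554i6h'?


\d matches any digit 0-9.
Scanning 'kg71igbk5b41554i6h':
  pos 2: '7' -> DIGIT
  pos 3: '1' -> DIGIT
  pos 8: '5' -> DIGIT
  pos 10: '4' -> DIGIT
  pos 11: '1' -> DIGIT
  pos 12: '5' -> DIGIT
  pos 13: '5' -> DIGIT
  pos 14: '4' -> DIGIT
  pos 16: '6' -> DIGIT
Digits found: ['7', '1', '5', '4', '1', '5', '5', '4', '6']
Total: 9

9


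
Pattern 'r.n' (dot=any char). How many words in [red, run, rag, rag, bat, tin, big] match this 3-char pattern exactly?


Pattern 'r.n' means: starts with 'r', any single char, ends with 'n'.
Checking each word (must be exactly 3 chars):
  'red' (len=3): no
  'run' (len=3): MATCH
  'rag' (len=3): no
  'rag' (len=3): no
  'bat' (len=3): no
  'tin' (len=3): no
  'big' (len=3): no
Matching words: ['run']
Total: 1

1


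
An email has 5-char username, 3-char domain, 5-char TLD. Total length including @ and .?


An email address has format: username@domain.tld
Username length: 5
'@' character: 1
Domain length: 3
'.' character: 1
TLD length: 5
Total = 5 + 1 + 3 + 1 + 5 = 15

15


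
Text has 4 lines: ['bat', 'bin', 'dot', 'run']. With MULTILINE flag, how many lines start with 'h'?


With MULTILINE flag, ^ matches the start of each line.
Lines: ['bat', 'bin', 'dot', 'run']
Checking which lines start with 'h':
  Line 1: 'bat' -> no
  Line 2: 'bin' -> no
  Line 3: 'dot' -> no
  Line 4: 'run' -> no
Matching lines: []
Count: 0

0


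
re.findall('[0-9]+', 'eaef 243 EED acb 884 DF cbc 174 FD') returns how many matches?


Pattern '[0-9]+' finds one or more digits.
Text: 'eaef 243 EED acb 884 DF cbc 174 FD'
Scanning for matches:
  Match 1: '243'
  Match 2: '884'
  Match 3: '174'
Total matches: 3

3


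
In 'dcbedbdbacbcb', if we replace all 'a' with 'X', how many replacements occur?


re.sub('a', 'X', text) replaces every occurrence of 'a' with 'X'.
Text: 'dcbedbdbacbcb'
Scanning for 'a':
  pos 8: 'a' -> replacement #1
Total replacements: 1

1


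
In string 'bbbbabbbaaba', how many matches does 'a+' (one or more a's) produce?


Pattern 'a+' matches one or more consecutive a's.
String: 'bbbbabbbaaba'
Scanning for runs of a:
  Match 1: 'a' (length 1)
  Match 2: 'aa' (length 2)
  Match 3: 'a' (length 1)
Total matches: 3

3


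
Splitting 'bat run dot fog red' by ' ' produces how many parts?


Splitting by ' ' breaks the string at each occurrence of the separator.
Text: 'bat run dot fog red'
Parts after split:
  Part 1: 'bat'
  Part 2: 'run'
  Part 3: 'dot'
  Part 4: 'fog'
  Part 5: 'red'
Total parts: 5

5


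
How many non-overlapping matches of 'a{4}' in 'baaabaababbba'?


Pattern 'a{4}' matches exactly 4 consecutive a's (greedy, non-overlapping).
String: 'baaabaababbba'
Scanning for runs of a's:
  Run at pos 1: 'aaa' (length 3) -> 0 match(es)
  Run at pos 5: 'aa' (length 2) -> 0 match(es)
  Run at pos 8: 'a' (length 1) -> 0 match(es)
  Run at pos 12: 'a' (length 1) -> 0 match(es)
Matches found: []
Total: 0

0


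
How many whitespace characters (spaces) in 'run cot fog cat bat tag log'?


\s matches whitespace characters (spaces, tabs, etc.).
Text: 'run cot fog cat bat tag log'
This text has 7 words separated by spaces.
Number of spaces = number of words - 1 = 7 - 1 = 6

6


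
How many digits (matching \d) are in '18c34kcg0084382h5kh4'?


\d matches any digit 0-9.
Scanning '18c34kcg0084382h5kh4':
  pos 0: '1' -> DIGIT
  pos 1: '8' -> DIGIT
  pos 3: '3' -> DIGIT
  pos 4: '4' -> DIGIT
  pos 8: '0' -> DIGIT
  pos 9: '0' -> DIGIT
  pos 10: '8' -> DIGIT
  pos 11: '4' -> DIGIT
  pos 12: '3' -> DIGIT
  pos 13: '8' -> DIGIT
  pos 14: '2' -> DIGIT
  pos 16: '5' -> DIGIT
  pos 19: '4' -> DIGIT
Digits found: ['1', '8', '3', '4', '0', '0', '8', '4', '3', '8', '2', '5', '4']
Total: 13

13


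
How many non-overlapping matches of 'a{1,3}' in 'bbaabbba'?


Pattern 'a{1,3}' matches between 1 and 3 consecutive a's (greedy).
String: 'bbaabbba'
Finding runs of a's and applying greedy matching:
  Run at pos 2: 'aa' (length 2)
  Run at pos 7: 'a' (length 1)
Matches: ['aa', 'a']
Count: 2

2


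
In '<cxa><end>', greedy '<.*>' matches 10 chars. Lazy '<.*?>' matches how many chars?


Greedy '<.*>' tries to match as MUCH as possible.
Lazy '<.*?>' tries to match as LITTLE as possible.

String: '<cxa><end>'
Greedy '<.*>' starts at first '<' and extends to the LAST '>': '<cxa><end>' (10 chars)
Lazy '<.*?>' starts at first '<' and stops at the FIRST '>': '<cxa>' (5 chars)

5


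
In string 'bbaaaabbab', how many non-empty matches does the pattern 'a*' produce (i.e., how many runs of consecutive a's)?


Pattern 'a*' matches zero or more a's. We want non-empty runs of consecutive a's.
String: 'bbaaaabbab'
Walking through the string to find runs of a's:
  Run 1: positions 2-5 -> 'aaaa'
  Run 2: positions 8-8 -> 'a'
Non-empty runs found: ['aaaa', 'a']
Count: 2

2


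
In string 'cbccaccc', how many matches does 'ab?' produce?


Pattern 'ab?' matches 'a' optionally followed by 'b'.
String: 'cbccaccc'
Scanning left to right for 'a' then checking next char:
  Match 1: 'a' (a not followed by b)
Total matches: 1

1


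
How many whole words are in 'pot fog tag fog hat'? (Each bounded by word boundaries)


Word boundaries (\b) mark the start/end of each word.
Text: 'pot fog tag fog hat'
Splitting by whitespace:
  Word 1: 'pot'
  Word 2: 'fog'
  Word 3: 'tag'
  Word 4: 'fog'
  Word 5: 'hat'
Total whole words: 5

5


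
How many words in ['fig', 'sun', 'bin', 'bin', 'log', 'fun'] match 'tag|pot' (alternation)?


Alternation 'tag|pot' matches either 'tag' or 'pot'.
Checking each word:
  'fig' -> no
  'sun' -> no
  'bin' -> no
  'bin' -> no
  'log' -> no
  'fun' -> no
Matches: []
Count: 0

0
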